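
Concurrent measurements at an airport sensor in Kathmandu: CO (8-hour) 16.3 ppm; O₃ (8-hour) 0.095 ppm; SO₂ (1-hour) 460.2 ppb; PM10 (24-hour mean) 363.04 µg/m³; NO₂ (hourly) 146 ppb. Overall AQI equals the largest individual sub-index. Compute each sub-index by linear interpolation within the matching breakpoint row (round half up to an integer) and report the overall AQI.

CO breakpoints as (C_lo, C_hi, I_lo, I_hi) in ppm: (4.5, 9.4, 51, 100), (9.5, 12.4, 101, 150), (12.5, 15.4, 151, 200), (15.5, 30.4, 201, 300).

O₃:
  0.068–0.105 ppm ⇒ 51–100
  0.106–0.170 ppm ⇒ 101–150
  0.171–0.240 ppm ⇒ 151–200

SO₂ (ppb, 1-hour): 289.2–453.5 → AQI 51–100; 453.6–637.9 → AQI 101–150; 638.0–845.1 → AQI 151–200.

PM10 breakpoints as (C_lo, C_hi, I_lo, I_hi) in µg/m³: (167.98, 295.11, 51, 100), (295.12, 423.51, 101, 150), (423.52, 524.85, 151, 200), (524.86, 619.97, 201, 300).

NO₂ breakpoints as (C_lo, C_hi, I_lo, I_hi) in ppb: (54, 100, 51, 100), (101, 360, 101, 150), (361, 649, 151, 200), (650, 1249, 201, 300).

206

CO: 16.3 ∈ [15.5, 30.4] ↔ index [201, 300].
201 + (16.3−15.5)·(300−201)/(30.4−15.5) = 201 + 0.8·99/14.9 ≈ 206.32, so AQI = 206.
O₃ 0.095: bracket 0.068–0.105 → index 51–100; slope 49/0.037, offset 0.027.
AQI = 51 + 49/0.037·0.027 ≈ 86.76 ⇒ 87.
SO₂: row 453.6–637.9 (AQI 101–150). (150−101)·(460.2−453.6)/(637.9−453.6) + 101 = 49·6.6/184.3 + 101 ≈ 102.75 → 103.
PM10: 363.04 ∈ [295.12, 423.51] ↔ index [101, 150].
101 + (363.04−295.12)·(150−101)/(423.51−295.12) = 101 + 67.92·49/128.39 ≈ 126.92, so AQI = 127.
NO₂ 146: bracket 101–360 → index 101–150; slope 49/259, offset 45.
AQI = 101 + 49/259·45 ≈ 109.51 ⇒ 110.
Sub-indices: CO→206, O₃→87, SO₂→103, PM10→127, NO₂→110. Overall AQI = max = 206; dominant pollutant is CO.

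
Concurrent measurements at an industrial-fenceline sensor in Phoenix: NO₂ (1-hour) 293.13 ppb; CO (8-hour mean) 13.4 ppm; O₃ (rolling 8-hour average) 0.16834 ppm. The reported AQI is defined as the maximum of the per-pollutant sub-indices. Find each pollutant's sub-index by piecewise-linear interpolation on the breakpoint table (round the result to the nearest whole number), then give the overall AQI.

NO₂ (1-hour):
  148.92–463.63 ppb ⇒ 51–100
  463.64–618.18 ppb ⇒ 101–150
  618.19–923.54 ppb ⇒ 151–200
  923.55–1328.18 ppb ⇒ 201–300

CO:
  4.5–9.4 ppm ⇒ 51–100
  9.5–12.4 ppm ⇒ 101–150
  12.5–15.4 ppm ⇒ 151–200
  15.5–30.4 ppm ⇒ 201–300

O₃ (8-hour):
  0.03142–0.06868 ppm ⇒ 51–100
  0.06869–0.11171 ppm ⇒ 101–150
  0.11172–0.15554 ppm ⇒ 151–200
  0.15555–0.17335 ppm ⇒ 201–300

272

NO₂ 293.13: bracket 148.92–463.63 → index 51–100; slope 49/314.71, offset 144.21.
AQI = 51 + 49/314.71·144.21 ≈ 73.45 ⇒ 73.
CO: 13.4 lies in 12.5–15.4, so I_lo=151, I_hi=200, C_lo=12.5, C_hi=15.4.
(200−151)/(15.4−12.5) × (13.4−12.5) + 151 = 49/2.9 × 0.9 + 151 ≈ 166.21 → 166.
O₃ 0.16834: bracket 0.15555–0.17335 → index 201–300; slope 99/0.01780, offset 0.01279.
AQI = 201 + 99/0.01780·0.01279 ≈ 272.14 ⇒ 272.
Sub-indices: NO₂→73, CO→166, O₃→272. Overall AQI = max = 272; dominant pollutant is O₃.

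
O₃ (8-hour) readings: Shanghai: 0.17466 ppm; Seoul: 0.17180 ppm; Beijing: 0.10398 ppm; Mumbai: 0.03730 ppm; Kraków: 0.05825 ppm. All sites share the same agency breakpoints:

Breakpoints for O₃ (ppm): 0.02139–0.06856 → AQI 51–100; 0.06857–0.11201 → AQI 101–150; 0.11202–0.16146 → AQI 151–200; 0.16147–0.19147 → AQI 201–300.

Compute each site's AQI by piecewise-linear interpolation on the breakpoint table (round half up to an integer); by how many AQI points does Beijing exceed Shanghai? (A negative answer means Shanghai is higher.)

-104

Shanghai: row 0.16147–0.19147 (AQI 201–300). (300−201)·(0.17466−0.16147)/(0.19147−0.16147) + 201 = 99·0.01319/0.03000 + 201 ≈ 244.53 → 245.
Seoul: 0.17180 ∈ [0.16147, 0.19147] ↔ index [201, 300].
201 + (0.17180−0.16147)·(300−201)/(0.19147−0.16147) = 201 + 0.01033·99/0.03000 ≈ 235.09, so AQI = 235.
Beijing: row 0.06857–0.11201 (AQI 101–150). (150−101)·(0.10398−0.06857)/(0.11201−0.06857) + 101 = 49·0.03541/0.04344 + 101 ≈ 140.94 → 141.
Mumbai: row 0.02139–0.06856 (AQI 51–100). (100−51)·(0.03730−0.02139)/(0.06856−0.02139) + 51 = 49·0.01591/0.04717 + 51 ≈ 67.53 → 68.
Kraków 0.05825: bracket 0.02139–0.06856 → index 51–100; slope 49/0.04717, offset 0.03686.
AQI = 51 + 49/0.04717·0.03686 ≈ 89.29 ⇒ 89.
AQIs: Shanghai=245, Seoul=235, Beijing=141, Mumbai=68, Kraków=89. Beijing (141) − Shanghai (245) = -104.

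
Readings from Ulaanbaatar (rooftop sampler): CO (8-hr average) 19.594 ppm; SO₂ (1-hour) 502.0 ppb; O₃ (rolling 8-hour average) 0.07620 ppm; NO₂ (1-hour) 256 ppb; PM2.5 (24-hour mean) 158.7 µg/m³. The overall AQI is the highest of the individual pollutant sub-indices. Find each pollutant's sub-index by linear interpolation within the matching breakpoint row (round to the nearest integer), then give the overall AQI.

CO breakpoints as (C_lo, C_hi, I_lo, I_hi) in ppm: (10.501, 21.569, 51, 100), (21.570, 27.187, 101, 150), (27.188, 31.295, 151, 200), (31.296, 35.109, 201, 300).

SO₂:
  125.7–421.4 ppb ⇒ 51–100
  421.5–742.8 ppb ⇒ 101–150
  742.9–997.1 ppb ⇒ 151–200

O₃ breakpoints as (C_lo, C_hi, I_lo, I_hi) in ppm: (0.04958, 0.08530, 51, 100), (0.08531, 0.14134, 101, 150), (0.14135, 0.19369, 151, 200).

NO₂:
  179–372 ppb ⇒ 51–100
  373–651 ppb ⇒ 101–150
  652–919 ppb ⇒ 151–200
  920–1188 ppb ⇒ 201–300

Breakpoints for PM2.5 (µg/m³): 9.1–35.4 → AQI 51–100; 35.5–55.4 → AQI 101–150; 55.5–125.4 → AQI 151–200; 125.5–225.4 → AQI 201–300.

CO: row 10.501–21.569 (AQI 51–100). (100−51)·(19.594−10.501)/(21.569−10.501) + 51 = 49·9.093/11.068 + 51 ≈ 91.26 → 91.
SO₂ 502.0: bracket 421.5–742.8 → index 101–150; slope 49/321.3, offset 80.5.
AQI = 101 + 49/321.3·80.5 ≈ 113.28 ⇒ 113.
O₃: 0.07620 ∈ [0.04958, 0.08530] ↔ index [51, 100].
51 + (0.07620−0.04958)·(100−51)/(0.08530−0.04958) = 51 + 0.02662·49/0.03572 ≈ 87.52, so AQI = 88.
NO₂: 256 lies in 179–372, so I_lo=51, I_hi=100, C_lo=179, C_hi=372.
(100−51)/(372−179) × (256−179) + 51 = 49/193 × 77 + 51 ≈ 70.55 → 71.
PM2.5: row 125.5–225.4 (AQI 201–300). (300−201)·(158.7−125.5)/(225.4−125.5) + 201 = 99·33.2/99.9 + 201 ≈ 233.90 → 234.
Sub-indices: CO→91, SO₂→113, O₃→88, NO₂→71, PM2.5→234. Overall AQI = max = 234; dominant pollutant is PM2.5.
AQI 234: Very Unhealthy.

234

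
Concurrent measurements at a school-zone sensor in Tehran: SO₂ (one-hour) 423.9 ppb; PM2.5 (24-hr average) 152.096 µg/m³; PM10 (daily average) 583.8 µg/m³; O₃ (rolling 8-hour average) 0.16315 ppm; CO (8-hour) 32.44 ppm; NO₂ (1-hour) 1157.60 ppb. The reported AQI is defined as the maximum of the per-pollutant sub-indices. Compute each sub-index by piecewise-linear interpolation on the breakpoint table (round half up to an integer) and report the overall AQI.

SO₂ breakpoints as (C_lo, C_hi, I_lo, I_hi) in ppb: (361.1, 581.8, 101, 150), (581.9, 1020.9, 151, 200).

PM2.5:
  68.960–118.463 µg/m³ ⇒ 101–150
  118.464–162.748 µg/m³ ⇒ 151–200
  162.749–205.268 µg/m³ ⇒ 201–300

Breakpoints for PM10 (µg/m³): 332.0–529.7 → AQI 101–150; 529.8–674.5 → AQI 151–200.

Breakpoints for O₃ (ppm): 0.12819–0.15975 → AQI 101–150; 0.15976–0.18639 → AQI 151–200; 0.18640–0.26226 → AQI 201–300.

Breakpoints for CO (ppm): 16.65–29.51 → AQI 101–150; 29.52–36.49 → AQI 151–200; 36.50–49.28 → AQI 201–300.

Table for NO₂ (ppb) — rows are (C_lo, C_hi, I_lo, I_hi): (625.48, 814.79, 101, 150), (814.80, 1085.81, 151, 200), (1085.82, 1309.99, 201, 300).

SO₂ 423.9: bracket 361.1–581.8 → index 101–150; slope 49/220.7, offset 62.8.
AQI = 101 + 49/220.7·62.8 ≈ 114.94 ⇒ 115.
PM2.5: 152.096 ∈ [118.464, 162.748] ↔ index [151, 200].
151 + (152.096−118.464)·(200−151)/(162.748−118.464) = 151 + 33.632·49/44.284 ≈ 188.21, so AQI = 188.
PM10: 583.8 ∈ [529.8, 674.5] ↔ index [151, 200].
151 + (583.8−529.8)·(200−151)/(674.5−529.8) = 151 + 54.0·49/144.7 ≈ 169.29, so AQI = 169.
O₃ 0.16315: bracket 0.15976–0.18639 → index 151–200; slope 49/0.02663, offset 0.00339.
AQI = 151 + 49/0.02663·0.00339 ≈ 157.24 ⇒ 157.
CO 32.44: bracket 29.52–36.49 → index 151–200; slope 49/6.97, offset 2.92.
AQI = 151 + 49/6.97·2.92 ≈ 171.53 ⇒ 172.
NO₂: 1157.60 lies in 1085.82–1309.99, so I_lo=201, I_hi=300, C_lo=1085.82, C_hi=1309.99.
(300−201)/(1309.99−1085.82) × (1157.60−1085.82) + 201 = 99/224.17 × 71.78 + 201 ≈ 232.70 → 233.
Sub-indices: SO₂→115, PM2.5→188, PM10→169, O₃→157, CO→172, NO₂→233. Overall AQI = max = 233; dominant pollutant is NO₂.
AQI 233: Very Unhealthy.

233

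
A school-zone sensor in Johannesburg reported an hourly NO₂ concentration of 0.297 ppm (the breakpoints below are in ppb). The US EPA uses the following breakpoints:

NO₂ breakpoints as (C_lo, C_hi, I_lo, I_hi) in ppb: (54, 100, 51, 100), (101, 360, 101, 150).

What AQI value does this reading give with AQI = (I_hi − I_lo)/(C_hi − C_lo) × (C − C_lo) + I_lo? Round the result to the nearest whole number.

138

Convert: 0.297 ppm = 297 ppb.
NO₂: row 101–360 (AQI 101–150). (150−101)·(297−101)/(360−101) + 101 = 49·196/259 + 101 ≈ 138.08 → 138.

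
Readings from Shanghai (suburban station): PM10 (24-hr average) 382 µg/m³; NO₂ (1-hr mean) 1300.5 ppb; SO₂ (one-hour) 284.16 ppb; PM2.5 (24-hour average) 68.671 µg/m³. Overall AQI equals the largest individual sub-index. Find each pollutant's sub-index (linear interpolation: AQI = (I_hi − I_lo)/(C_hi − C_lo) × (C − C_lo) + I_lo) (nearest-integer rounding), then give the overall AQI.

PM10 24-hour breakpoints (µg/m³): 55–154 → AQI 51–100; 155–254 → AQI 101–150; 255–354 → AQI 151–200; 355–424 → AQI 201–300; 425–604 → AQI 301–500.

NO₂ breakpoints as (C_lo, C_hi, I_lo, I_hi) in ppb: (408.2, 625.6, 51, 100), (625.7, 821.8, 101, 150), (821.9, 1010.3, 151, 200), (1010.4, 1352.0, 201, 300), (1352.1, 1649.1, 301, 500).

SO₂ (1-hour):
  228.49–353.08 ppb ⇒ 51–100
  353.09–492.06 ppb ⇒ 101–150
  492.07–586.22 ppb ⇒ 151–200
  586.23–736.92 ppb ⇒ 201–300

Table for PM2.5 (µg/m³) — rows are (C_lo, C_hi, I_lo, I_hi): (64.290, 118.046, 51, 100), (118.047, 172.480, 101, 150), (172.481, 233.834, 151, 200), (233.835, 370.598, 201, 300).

285

PM10: 382 lies in 355–424, so I_lo=201, I_hi=300, C_lo=355, C_hi=424.
(300−201)/(424−355) × (382−355) + 201 = 99/69 × 27 + 201 ≈ 239.74 → 240.
NO₂: row 1010.4–1352.0 (AQI 201–300). (300−201)·(1300.5−1010.4)/(1352.0−1010.4) + 201 = 99·290.1/341.6 + 201 ≈ 285.07 → 285.
SO₂: 284.16 ∈ [228.49, 353.08] ↔ index [51, 100].
51 + (284.16−228.49)·(100−51)/(353.08−228.49) = 51 + 55.67·49/124.59 ≈ 72.89, so AQI = 73.
PM2.5: 68.671 lies in 64.290–118.046, so I_lo=51, I_hi=100, C_lo=64.290, C_hi=118.046.
(100−51)/(118.046−64.290) × (68.671−64.290) + 51 = 49/53.756 × 4.381 + 51 ≈ 54.99 → 55.
Sub-indices: PM10→240, NO₂→285, SO₂→73, PM2.5→55. Overall AQI = max = 285; dominant pollutant is NO₂.
AQI 285: Very Unhealthy.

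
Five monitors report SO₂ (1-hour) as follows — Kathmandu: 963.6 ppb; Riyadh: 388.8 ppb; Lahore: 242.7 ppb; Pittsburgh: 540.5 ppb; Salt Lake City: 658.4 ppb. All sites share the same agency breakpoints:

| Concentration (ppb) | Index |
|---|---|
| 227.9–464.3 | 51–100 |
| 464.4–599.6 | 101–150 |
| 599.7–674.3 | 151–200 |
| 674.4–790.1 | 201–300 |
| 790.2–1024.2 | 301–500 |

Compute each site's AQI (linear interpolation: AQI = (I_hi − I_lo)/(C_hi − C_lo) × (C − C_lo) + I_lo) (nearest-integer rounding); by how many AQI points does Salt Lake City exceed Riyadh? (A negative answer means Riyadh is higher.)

106

Kathmandu: 963.6 lies in 790.2–1024.2, so I_lo=301, I_hi=500, C_lo=790.2, C_hi=1024.2.
(500−301)/(1024.2−790.2) × (963.6−790.2) + 301 = 199/234.0 × 173.4 + 301 ≈ 448.46 → 448.
Riyadh: 388.8 ∈ [227.9, 464.3] ↔ index [51, 100].
51 + (388.8−227.9)·(100−51)/(464.3−227.9) = 51 + 160.9·49/236.4 ≈ 84.35, so AQI = 84.
Lahore: 242.7 lies in 227.9–464.3, so I_lo=51, I_hi=100, C_lo=227.9, C_hi=464.3.
(100−51)/(464.3−227.9) × (242.7−227.9) + 51 = 49/236.4 × 14.8 + 51 ≈ 54.07 → 54.
Pittsburgh: 540.5 ∈ [464.4, 599.6] ↔ index [101, 150].
101 + (540.5−464.4)·(150−101)/(599.6−464.4) = 101 + 76.1·49/135.2 ≈ 128.58, so AQI = 129.
Salt Lake City: row 599.7–674.3 (AQI 151–200). (200−151)·(658.4−599.7)/(674.3−599.7) + 151 = 49·58.7/74.6 + 151 ≈ 189.56 → 190.
AQIs: Kathmandu=448, Riyadh=84, Lahore=54, Pittsburgh=129, Salt Lake City=190. Salt Lake City (190) − Riyadh (84) = 106.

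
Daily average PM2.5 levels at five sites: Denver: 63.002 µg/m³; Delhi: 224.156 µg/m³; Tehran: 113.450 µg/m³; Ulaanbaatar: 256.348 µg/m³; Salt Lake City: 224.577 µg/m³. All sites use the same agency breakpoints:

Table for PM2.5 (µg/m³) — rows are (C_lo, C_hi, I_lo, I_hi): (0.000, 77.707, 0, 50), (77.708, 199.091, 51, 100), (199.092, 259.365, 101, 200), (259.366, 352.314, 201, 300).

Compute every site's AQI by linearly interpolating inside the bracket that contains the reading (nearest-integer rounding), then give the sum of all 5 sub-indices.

Denver: 63.002 lies in 0.000–77.707, so I_lo=0, I_hi=50, C_lo=0.000, C_hi=77.707.
(50−0)/(77.707−0.000) × (63.002−0.000) + 0 = 50/77.707 × 63.002 + 0 ≈ 40.54 → 41.
Delhi: row 199.092–259.365 (AQI 101–200). (200−101)·(224.156−199.092)/(259.365−199.092) + 101 = 99·25.064/60.273 + 101 ≈ 142.17 → 142.
Tehran: 113.450 ∈ [77.708, 199.091] ↔ index [51, 100].
51 + (113.450−77.708)·(100−51)/(199.091−77.708) = 51 + 35.742·49/121.383 ≈ 65.43, so AQI = 65.
Ulaanbaatar: 256.348 ∈ [199.092, 259.365] ↔ index [101, 200].
101 + (256.348−199.092)·(200−101)/(259.365−199.092) = 101 + 57.256·99/60.273 ≈ 195.04, so AQI = 195.
Salt Lake City: row 199.092–259.365 (AQI 101–200). (200−101)·(224.577−199.092)/(259.365−199.092) + 101 = 99·25.485/60.273 + 101 ≈ 142.86 → 143.
AQIs: Denver=41, Delhi=142, Tehran=65, Ulaanbaatar=195, Salt Lake City=143. Sum = 41 + 142 + 65 + 195 + 143 = 586.

586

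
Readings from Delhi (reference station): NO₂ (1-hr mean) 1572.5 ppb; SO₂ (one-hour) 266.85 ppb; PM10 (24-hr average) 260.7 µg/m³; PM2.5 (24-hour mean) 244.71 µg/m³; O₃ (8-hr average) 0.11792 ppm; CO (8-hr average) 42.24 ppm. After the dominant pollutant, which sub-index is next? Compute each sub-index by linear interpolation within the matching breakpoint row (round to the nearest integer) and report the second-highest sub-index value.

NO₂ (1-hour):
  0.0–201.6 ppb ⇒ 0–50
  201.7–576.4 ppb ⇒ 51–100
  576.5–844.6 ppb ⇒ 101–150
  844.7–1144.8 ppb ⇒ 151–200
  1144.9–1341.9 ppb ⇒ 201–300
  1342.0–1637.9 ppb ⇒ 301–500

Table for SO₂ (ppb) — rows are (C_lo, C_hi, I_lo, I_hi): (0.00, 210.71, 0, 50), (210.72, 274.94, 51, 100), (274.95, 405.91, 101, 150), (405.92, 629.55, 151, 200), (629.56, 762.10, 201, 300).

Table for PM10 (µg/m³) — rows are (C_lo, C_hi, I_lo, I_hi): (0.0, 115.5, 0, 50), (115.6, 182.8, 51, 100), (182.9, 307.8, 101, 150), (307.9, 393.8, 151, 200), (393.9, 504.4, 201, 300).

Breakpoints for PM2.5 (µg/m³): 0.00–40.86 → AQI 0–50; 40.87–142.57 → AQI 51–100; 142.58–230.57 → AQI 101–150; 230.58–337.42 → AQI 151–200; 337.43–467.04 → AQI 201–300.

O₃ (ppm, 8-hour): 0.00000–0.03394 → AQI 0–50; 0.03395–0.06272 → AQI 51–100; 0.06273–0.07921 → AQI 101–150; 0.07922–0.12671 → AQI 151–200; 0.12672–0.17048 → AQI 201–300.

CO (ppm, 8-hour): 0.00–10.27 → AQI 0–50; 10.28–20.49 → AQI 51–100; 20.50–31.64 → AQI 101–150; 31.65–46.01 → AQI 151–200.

191

NO₂: 1572.5 ∈ [1342.0, 1637.9] ↔ index [301, 500].
301 + (1572.5−1342.0)·(500−301)/(1637.9−1342.0) = 301 + 230.5·199/295.9 ≈ 456.02, so AQI = 456.
SO₂: 266.85 lies in 210.72–274.94, so I_lo=51, I_hi=100, C_lo=210.72, C_hi=274.94.
(100−51)/(274.94−210.72) × (266.85−210.72) + 51 = 49/64.22 × 56.13 + 51 ≈ 93.83 → 94.
PM10: 260.7 ∈ [182.9, 307.8] ↔ index [101, 150].
101 + (260.7−182.9)·(150−101)/(307.8−182.9) = 101 + 77.8·49/124.9 ≈ 131.52, so AQI = 132.
PM2.5: 244.71 ∈ [230.58, 337.42] ↔ index [151, 200].
151 + (244.71−230.58)·(200−151)/(337.42−230.58) = 151 + 14.13·49/106.84 ≈ 157.48, so AQI = 157.
O₃: row 0.07922–0.12671 (AQI 151–200). (200−151)·(0.11792−0.07922)/(0.12671−0.07922) + 151 = 49·0.03870/0.04749 + 151 ≈ 190.93 → 191.
CO: row 31.65–46.01 (AQI 151–200). (200−151)·(42.24−31.65)/(46.01−31.65) + 151 = 49·10.59/14.36 + 151 ≈ 187.14 → 187.
Sub-indices: NO₂→456, SO₂→94, PM10→132, PM2.5→157, O₃→191, CO→187. Ranked high→low: 456, 191, 187, 157, 132, 94. Second-highest sub-index = 191.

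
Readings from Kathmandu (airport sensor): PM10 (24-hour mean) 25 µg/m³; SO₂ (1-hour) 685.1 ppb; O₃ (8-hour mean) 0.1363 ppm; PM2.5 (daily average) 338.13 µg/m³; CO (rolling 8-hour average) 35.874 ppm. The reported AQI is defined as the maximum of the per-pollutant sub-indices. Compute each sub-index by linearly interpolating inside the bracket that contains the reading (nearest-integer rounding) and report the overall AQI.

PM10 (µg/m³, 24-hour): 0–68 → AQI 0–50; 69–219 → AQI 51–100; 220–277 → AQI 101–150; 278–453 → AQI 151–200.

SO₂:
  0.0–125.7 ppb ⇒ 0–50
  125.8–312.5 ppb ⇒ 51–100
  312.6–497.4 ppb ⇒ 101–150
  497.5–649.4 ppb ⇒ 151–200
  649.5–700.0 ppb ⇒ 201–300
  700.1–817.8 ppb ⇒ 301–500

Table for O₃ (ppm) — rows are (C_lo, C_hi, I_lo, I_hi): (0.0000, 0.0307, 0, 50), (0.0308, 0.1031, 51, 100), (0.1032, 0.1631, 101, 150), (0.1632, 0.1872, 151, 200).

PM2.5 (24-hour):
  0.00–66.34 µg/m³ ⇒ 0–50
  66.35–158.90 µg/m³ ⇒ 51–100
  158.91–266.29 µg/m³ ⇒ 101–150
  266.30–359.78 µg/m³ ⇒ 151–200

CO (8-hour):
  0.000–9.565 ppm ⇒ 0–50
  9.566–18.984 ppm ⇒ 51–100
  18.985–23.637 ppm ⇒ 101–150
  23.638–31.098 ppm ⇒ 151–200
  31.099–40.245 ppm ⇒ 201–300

PM10 25: bracket 0–68 → index 0–50; slope 50/68, offset 25.
AQI = 0 + 50/68·25 ≈ 18.38 ⇒ 18.
SO₂: 685.1 ∈ [649.5, 700.0] ↔ index [201, 300].
201 + (685.1−649.5)·(300−201)/(700.0−649.5) = 201 + 35.6·99/50.5 ≈ 270.79, so AQI = 271.
O₃: 0.1363 lies in 0.1032–0.1631, so I_lo=101, I_hi=150, C_lo=0.1032, C_hi=0.1631.
(150−101)/(0.1631−0.1032) × (0.1363−0.1032) + 101 = 49/0.0599 × 0.0331 + 101 ≈ 128.08 → 128.
PM2.5: 338.13 ∈ [266.30, 359.78] ↔ index [151, 200].
151 + (338.13−266.30)·(200−151)/(359.78−266.30) = 151 + 71.83·49/93.48 ≈ 188.65, so AQI = 189.
CO: row 31.099–40.245 (AQI 201–300). (300−201)·(35.874−31.099)/(40.245−31.099) + 201 = 99·4.775/9.146 + 201 ≈ 252.69 → 253.
Sub-indices: PM10→18, SO₂→271, O₃→128, PM2.5→189, CO→253. Overall AQI = max = 271; dominant pollutant is SO₂.

271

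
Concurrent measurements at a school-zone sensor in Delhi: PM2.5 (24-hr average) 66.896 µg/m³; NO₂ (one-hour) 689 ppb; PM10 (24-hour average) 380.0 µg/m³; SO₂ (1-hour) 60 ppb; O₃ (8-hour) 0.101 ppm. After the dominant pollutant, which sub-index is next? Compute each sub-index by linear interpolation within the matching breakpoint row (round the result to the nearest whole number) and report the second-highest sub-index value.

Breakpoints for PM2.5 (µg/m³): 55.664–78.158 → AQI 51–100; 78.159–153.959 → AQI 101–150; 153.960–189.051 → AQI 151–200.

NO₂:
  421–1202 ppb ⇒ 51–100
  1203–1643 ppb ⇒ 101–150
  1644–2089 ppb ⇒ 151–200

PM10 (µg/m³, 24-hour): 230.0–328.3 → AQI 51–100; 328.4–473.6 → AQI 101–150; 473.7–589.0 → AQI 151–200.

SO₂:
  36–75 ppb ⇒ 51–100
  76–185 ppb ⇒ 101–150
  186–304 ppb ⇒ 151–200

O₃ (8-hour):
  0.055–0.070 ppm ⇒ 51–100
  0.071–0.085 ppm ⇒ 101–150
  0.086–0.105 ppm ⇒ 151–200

118

PM2.5: 66.896 ∈ [55.664, 78.158] ↔ index [51, 100].
51 + (66.896−55.664)·(100−51)/(78.158−55.664) = 51 + 11.232·49/22.494 ≈ 75.47, so AQI = 75.
NO₂: row 421–1202 (AQI 51–100). (100−51)·(689−421)/(1202−421) + 51 = 49·268/781 + 51 ≈ 67.81 → 68.
PM10 380.0: bracket 328.4–473.6 → index 101–150; slope 49/145.2, offset 51.6.
AQI = 101 + 49/145.2·51.6 ≈ 118.41 ⇒ 118.
SO₂: 60 lies in 36–75, so I_lo=51, I_hi=100, C_lo=36, C_hi=75.
(100−51)/(75−36) × (60−36) + 51 = 49/39 × 24 + 51 ≈ 81.15 → 81.
O₃ 0.101: bracket 0.086–0.105 → index 151–200; slope 49/0.019, offset 0.015.
AQI = 151 + 49/0.019·0.015 ≈ 189.68 ⇒ 190.
Sub-indices: PM2.5→75, NO₂→68, PM10→118, SO₂→81, O₃→190. Ranked high→low: 190, 118, 81, 75, 68. Second-highest sub-index = 118.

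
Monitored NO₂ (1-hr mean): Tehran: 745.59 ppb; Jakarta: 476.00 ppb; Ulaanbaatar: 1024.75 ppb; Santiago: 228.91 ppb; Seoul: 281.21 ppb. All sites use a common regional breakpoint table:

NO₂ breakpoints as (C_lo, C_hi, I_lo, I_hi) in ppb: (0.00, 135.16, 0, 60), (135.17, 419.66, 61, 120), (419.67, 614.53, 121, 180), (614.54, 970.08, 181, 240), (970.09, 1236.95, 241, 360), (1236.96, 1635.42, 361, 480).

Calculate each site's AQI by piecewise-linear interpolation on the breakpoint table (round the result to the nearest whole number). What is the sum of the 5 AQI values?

Tehran: row 614.54–970.08 (AQI 181–240). (240−181)·(745.59−614.54)/(970.08−614.54) + 181 = 59·131.05/355.54 + 181 ≈ 202.75 → 203.
Jakarta 476.00: bracket 419.67–614.53 → index 121–180; slope 59/194.86, offset 56.33.
AQI = 121 + 59/194.86·56.33 ≈ 138.06 ⇒ 138.
Ulaanbaatar: 1024.75 lies in 970.09–1236.95, so I_lo=241, I_hi=360, C_lo=970.09, C_hi=1236.95.
(360−241)/(1236.95−970.09) × (1024.75−970.09) + 241 = 119/266.86 × 54.66 + 241 ≈ 265.37 → 265.
Santiago: 228.91 ∈ [135.17, 419.66] ↔ index [61, 120].
61 + (228.91−135.17)·(120−61)/(419.66−135.17) = 61 + 93.74·59/284.49 ≈ 80.44, so AQI = 80.
Seoul 281.21: bracket 135.17–419.66 → index 61–120; slope 59/284.49, offset 146.04.
AQI = 61 + 59/284.49·146.04 ≈ 91.29 ⇒ 91.
AQIs: Tehran=203, Jakarta=138, Ulaanbaatar=265, Santiago=80, Seoul=91. Sum = 203 + 138 + 265 + 80 + 91 = 777.

777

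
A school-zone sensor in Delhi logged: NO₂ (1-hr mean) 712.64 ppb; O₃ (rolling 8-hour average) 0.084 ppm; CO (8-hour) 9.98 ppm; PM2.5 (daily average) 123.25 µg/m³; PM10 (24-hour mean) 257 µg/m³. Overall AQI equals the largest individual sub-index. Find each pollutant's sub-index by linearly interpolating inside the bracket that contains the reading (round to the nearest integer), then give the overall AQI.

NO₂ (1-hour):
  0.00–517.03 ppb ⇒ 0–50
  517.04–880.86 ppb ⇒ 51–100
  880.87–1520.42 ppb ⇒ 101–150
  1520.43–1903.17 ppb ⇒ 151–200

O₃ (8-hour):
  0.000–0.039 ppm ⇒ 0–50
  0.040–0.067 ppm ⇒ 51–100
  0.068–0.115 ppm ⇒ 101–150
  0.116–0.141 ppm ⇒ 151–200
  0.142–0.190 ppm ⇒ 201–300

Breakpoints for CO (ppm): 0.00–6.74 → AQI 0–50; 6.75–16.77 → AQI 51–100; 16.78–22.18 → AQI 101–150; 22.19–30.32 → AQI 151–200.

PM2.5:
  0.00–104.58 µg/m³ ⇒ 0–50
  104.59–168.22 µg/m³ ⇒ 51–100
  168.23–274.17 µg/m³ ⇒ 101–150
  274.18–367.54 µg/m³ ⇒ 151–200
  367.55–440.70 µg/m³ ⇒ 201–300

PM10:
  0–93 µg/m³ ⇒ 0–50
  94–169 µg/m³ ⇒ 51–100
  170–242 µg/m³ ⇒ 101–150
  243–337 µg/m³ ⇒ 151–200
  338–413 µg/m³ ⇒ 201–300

NO₂: row 517.04–880.86 (AQI 51–100). (100−51)·(712.64−517.04)/(880.86−517.04) + 51 = 49·195.60/363.82 + 51 ≈ 77.34 → 77.
O₃ 0.084: bracket 0.068–0.115 → index 101–150; slope 49/0.047, offset 0.016.
AQI = 101 + 49/0.047·0.016 ≈ 117.68 ⇒ 118.
CO 9.98: bracket 6.75–16.77 → index 51–100; slope 49/10.02, offset 3.23.
AQI = 51 + 49/10.02·3.23 ≈ 66.80 ⇒ 67.
PM2.5 123.25: bracket 104.59–168.22 → index 51–100; slope 49/63.63, offset 18.66.
AQI = 51 + 49/63.63·18.66 ≈ 65.37 ⇒ 65.
PM10: row 243–337 (AQI 151–200). (200−151)·(257−243)/(337−243) + 151 = 49·14/94 + 151 ≈ 158.30 → 158.
Sub-indices: NO₂→77, O₃→118, CO→67, PM2.5→65, PM10→158. Overall AQI = max = 158; dominant pollutant is PM10.
AQI 158: Unhealthy.

158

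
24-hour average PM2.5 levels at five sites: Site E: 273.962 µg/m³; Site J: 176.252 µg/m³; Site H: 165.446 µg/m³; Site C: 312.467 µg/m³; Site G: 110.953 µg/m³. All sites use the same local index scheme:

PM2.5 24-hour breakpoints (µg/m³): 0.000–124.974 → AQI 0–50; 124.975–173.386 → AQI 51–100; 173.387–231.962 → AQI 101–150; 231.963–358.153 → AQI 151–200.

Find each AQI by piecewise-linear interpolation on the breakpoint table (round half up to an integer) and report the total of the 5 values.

Site E 273.962: bracket 231.963–358.153 → index 151–200; slope 49/126.190, offset 41.999.
AQI = 151 + 49/126.190·41.999 ≈ 167.31 ⇒ 167.
Site J: 176.252 lies in 173.387–231.962, so I_lo=101, I_hi=150, C_lo=173.387, C_hi=231.962.
(150−101)/(231.962−173.387) × (176.252−173.387) + 101 = 49/58.575 × 2.865 + 101 ≈ 103.40 → 103.
Site H: 165.446 lies in 124.975–173.386, so I_lo=51, I_hi=100, C_lo=124.975, C_hi=173.386.
(100−51)/(173.386−124.975) × (165.446−124.975) + 51 = 49/48.411 × 40.471 + 51 ≈ 91.96 → 92.
Site C 312.467: bracket 231.963–358.153 → index 151–200; slope 49/126.190, offset 80.504.
AQI = 151 + 49/126.190·80.504 ≈ 182.26 ⇒ 182.
Site G 110.953: bracket 0.000–124.974 → index 0–50; slope 50/124.974, offset 110.953.
AQI = 0 + 50/124.974·110.953 ≈ 44.39 ⇒ 44.
AQIs: Site E=167, Site J=103, Site H=92, Site C=182, Site G=44. Sum = 167 + 103 + 92 + 182 + 44 = 588.

588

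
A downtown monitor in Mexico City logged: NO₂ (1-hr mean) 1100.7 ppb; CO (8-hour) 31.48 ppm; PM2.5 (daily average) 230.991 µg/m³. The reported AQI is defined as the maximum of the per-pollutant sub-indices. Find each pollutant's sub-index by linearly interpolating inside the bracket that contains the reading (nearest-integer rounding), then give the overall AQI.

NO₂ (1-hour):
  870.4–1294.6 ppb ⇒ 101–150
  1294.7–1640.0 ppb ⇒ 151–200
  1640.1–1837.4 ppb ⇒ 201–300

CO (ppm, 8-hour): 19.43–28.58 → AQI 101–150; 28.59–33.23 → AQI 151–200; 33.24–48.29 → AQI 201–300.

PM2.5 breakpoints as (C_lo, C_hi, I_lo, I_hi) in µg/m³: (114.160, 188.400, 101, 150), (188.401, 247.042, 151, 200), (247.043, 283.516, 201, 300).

NO₂: row 870.4–1294.6 (AQI 101–150). (150−101)·(1100.7−870.4)/(1294.6−870.4) + 101 = 49·230.3/424.2 + 101 ≈ 127.60 → 128.
CO: 31.48 lies in 28.59–33.23, so I_lo=151, I_hi=200, C_lo=28.59, C_hi=33.23.
(200−151)/(33.23−28.59) × (31.48−28.59) + 151 = 49/4.64 × 2.89 + 151 ≈ 181.52 → 182.
PM2.5 230.991: bracket 188.401–247.042 → index 151–200; slope 49/58.641, offset 42.590.
AQI = 151 + 49/58.641·42.590 ≈ 186.59 ⇒ 187.
Sub-indices: NO₂→128, CO→182, PM2.5→187. Overall AQI = max = 187; dominant pollutant is PM2.5.

187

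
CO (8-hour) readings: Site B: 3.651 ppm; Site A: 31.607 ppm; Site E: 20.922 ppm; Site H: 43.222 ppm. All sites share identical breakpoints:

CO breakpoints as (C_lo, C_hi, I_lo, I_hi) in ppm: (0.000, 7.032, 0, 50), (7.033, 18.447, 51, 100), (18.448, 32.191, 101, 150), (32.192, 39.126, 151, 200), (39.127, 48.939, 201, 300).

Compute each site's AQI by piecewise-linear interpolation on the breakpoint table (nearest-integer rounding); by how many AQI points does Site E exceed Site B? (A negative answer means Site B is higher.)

Site B 3.651: bracket 0.000–7.032 → index 0–50; slope 50/7.032, offset 3.651.
AQI = 0 + 50/7.032·3.651 ≈ 25.96 ⇒ 26.
Site A: 31.607 ∈ [18.448, 32.191] ↔ index [101, 150].
101 + (31.607−18.448)·(150−101)/(32.191−18.448) = 101 + 13.159·49/13.743 ≈ 147.92, so AQI = 148.
Site E: row 18.448–32.191 (AQI 101–150). (150−101)·(20.922−18.448)/(32.191−18.448) + 101 = 49·2.474/13.743 + 101 ≈ 109.82 → 110.
Site H: 43.222 lies in 39.127–48.939, so I_lo=201, I_hi=300, C_lo=39.127, C_hi=48.939.
(300−201)/(48.939−39.127) × (43.222−39.127) + 201 = 99/9.812 × 4.095 + 201 ≈ 242.32 → 242.
AQIs: Site B=26, Site A=148, Site E=110, Site H=242. Site E (110) − Site B (26) = 84.

84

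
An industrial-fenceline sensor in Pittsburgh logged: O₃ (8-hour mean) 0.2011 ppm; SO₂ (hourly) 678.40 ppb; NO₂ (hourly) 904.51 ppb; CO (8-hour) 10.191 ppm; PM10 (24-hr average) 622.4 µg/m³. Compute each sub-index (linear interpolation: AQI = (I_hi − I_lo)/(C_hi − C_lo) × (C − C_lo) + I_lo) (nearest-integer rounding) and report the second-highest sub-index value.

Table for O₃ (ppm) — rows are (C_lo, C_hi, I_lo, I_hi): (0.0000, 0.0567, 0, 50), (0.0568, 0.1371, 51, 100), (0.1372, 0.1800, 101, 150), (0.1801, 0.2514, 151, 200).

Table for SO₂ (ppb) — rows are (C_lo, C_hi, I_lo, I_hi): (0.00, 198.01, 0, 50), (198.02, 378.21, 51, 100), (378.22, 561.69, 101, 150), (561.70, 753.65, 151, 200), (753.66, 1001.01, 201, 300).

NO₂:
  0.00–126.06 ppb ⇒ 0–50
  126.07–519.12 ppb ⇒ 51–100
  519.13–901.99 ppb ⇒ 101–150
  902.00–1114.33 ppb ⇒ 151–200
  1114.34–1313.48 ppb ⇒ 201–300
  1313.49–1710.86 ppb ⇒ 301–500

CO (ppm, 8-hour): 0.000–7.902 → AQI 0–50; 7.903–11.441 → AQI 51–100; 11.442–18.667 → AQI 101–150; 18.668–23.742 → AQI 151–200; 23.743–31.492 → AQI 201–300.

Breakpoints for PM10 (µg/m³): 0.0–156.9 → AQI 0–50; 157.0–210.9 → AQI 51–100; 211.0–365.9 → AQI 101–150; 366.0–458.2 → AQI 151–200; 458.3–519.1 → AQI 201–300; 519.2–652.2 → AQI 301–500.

O₃: 0.2011 lies in 0.1801–0.2514, so I_lo=151, I_hi=200, C_lo=0.1801, C_hi=0.2514.
(200−151)/(0.2514−0.1801) × (0.2011−0.1801) + 151 = 49/0.0713 × 0.0210 + 151 ≈ 165.43 → 165.
SO₂ 678.40: bracket 561.70–753.65 → index 151–200; slope 49/191.95, offset 116.70.
AQI = 151 + 49/191.95·116.70 ≈ 180.79 ⇒ 181.
NO₂: 904.51 ∈ [902.00, 1114.33] ↔ index [151, 200].
151 + (904.51−902.00)·(200−151)/(1114.33−902.00) = 151 + 2.51·49/212.33 ≈ 151.58, so AQI = 152.
CO: row 7.903–11.441 (AQI 51–100). (100−51)·(10.191−7.903)/(11.441−7.903) + 51 = 49·2.288/3.538 + 51 ≈ 82.69 → 83.
PM10: 622.4 lies in 519.2–652.2, so I_lo=301, I_hi=500, C_lo=519.2, C_hi=652.2.
(500−301)/(652.2−519.2) × (622.4−519.2) + 301 = 199/133.0 × 103.2 + 301 ≈ 455.41 → 455.
Sub-indices: O₃→165, SO₂→181, NO₂→152, CO→83, PM10→455. Ranked high→low: 455, 181, 165, 152, 83. Second-highest sub-index = 181.

181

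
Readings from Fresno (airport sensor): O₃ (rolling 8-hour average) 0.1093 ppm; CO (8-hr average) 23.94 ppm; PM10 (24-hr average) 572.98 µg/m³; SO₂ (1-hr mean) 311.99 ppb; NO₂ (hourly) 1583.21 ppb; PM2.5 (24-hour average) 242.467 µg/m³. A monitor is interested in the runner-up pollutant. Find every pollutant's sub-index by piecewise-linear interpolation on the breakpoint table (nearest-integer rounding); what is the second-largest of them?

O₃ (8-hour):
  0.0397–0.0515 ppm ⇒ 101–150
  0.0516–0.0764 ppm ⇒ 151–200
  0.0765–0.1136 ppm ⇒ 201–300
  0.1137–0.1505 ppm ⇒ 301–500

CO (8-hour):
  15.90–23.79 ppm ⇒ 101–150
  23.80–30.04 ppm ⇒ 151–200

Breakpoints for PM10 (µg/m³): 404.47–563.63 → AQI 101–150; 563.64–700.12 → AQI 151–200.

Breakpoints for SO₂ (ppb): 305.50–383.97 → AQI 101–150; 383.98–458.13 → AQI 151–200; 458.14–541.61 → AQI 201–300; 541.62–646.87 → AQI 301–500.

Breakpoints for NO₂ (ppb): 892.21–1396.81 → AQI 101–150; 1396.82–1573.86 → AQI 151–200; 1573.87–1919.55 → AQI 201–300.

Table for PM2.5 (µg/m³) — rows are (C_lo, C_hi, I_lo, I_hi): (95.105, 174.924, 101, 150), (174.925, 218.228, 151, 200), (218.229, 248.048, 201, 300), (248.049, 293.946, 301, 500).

O₃: 0.1093 ∈ [0.0765, 0.1136] ↔ index [201, 300].
201 + (0.1093−0.0765)·(300−201)/(0.1136−0.0765) = 201 + 0.0328·99/0.0371 ≈ 288.53, so AQI = 289.
CO 23.94: bracket 23.80–30.04 → index 151–200; slope 49/6.24, offset 0.14.
AQI = 151 + 49/6.24·0.14 ≈ 152.10 ⇒ 152.
PM10: row 563.64–700.12 (AQI 151–200). (200−151)·(572.98−563.64)/(700.12−563.64) + 151 = 49·9.34/136.48 + 151 ≈ 154.35 → 154.
SO₂: row 305.50–383.97 (AQI 101–150). (150−101)·(311.99−305.50)/(383.97−305.50) + 101 = 49·6.49/78.47 + 101 ≈ 105.05 → 105.
NO₂: 1583.21 lies in 1573.87–1919.55, so I_lo=201, I_hi=300, C_lo=1573.87, C_hi=1919.55.
(300−201)/(1919.55−1573.87) × (1583.21−1573.87) + 201 = 99/345.68 × 9.34 + 201 ≈ 203.67 → 204.
PM2.5: row 218.229–248.048 (AQI 201–300). (300−201)·(242.467−218.229)/(248.048−218.229) + 201 = 99·24.238/29.819 + 201 ≈ 281.47 → 281.
Sub-indices: O₃→289, CO→152, PM10→154, SO₂→105, NO₂→204, PM2.5→281. Ranked high→low: 289, 281, 204, 154, 152, 105. Second-highest sub-index = 281.

281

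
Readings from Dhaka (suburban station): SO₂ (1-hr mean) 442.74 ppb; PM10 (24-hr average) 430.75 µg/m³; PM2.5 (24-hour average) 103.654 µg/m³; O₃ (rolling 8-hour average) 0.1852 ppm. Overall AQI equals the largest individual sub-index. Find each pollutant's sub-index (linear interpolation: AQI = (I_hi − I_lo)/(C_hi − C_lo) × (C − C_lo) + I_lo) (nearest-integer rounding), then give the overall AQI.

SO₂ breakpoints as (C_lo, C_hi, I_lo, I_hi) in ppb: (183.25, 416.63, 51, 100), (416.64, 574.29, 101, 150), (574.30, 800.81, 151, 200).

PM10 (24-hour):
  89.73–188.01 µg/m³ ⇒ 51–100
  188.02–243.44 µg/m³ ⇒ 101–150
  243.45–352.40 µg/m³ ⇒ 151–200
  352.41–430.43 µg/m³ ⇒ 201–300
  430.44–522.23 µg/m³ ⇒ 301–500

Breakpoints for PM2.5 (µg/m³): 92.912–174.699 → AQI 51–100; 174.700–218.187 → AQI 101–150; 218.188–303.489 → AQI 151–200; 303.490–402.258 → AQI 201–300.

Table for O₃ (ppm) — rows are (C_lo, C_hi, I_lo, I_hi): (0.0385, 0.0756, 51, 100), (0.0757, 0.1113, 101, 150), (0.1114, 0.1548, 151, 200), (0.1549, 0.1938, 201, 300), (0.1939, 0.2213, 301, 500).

SO₂: 442.74 lies in 416.64–574.29, so I_lo=101, I_hi=150, C_lo=416.64, C_hi=574.29.
(150−101)/(574.29−416.64) × (442.74−416.64) + 101 = 49/157.65 × 26.10 + 101 ≈ 109.11 → 109.
PM10: row 430.44–522.23 (AQI 301–500). (500−301)·(430.75−430.44)/(522.23−430.44) + 301 = 199·0.31/91.79 + 301 ≈ 301.67 → 302.
PM2.5 103.654: bracket 92.912–174.699 → index 51–100; slope 49/81.787, offset 10.742.
AQI = 51 + 49/81.787·10.742 ≈ 57.44 ⇒ 57.
O₃: row 0.1549–0.1938 (AQI 201–300). (300−201)·(0.1852−0.1549)/(0.1938−0.1549) + 201 = 99·0.0303/0.0389 + 201 ≈ 278.11 → 278.
Sub-indices: SO₂→109, PM10→302, PM2.5→57, O₃→278. Overall AQI = max = 302; dominant pollutant is PM10.

302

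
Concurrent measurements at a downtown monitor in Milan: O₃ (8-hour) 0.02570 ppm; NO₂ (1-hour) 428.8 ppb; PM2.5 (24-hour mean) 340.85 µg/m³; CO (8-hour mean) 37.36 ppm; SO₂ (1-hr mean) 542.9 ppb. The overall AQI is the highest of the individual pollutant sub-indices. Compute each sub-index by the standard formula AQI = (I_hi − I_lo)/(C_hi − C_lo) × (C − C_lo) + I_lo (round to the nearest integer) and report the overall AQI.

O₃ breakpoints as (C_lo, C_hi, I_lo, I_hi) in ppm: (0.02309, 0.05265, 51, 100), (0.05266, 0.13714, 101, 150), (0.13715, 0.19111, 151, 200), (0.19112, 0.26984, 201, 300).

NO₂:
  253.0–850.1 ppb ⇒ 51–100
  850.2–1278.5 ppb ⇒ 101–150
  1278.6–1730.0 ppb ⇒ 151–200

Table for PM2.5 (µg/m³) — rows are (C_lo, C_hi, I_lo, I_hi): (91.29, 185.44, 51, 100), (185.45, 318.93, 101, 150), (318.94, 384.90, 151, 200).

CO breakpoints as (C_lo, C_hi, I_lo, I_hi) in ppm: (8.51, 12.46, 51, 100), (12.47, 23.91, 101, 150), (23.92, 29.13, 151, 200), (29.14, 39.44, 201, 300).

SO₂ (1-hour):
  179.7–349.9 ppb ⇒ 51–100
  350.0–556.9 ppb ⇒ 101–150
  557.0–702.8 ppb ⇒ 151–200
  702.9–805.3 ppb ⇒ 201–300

280

O₃: row 0.02309–0.05265 (AQI 51–100). (100−51)·(0.02570−0.02309)/(0.05265−0.02309) + 51 = 49·0.00261/0.02956 + 51 ≈ 55.33 → 55.
NO₂: row 253.0–850.1 (AQI 51–100). (100−51)·(428.8−253.0)/(850.1−253.0) + 51 = 49·175.8/597.1 + 51 ≈ 65.43 → 65.
PM2.5: 340.85 ∈ [318.94, 384.90] ↔ index [151, 200].
151 + (340.85−318.94)·(200−151)/(384.90−318.94) = 151 + 21.91·49/65.96 ≈ 167.28, so AQI = 167.
CO: row 29.14–39.44 (AQI 201–300). (300−201)·(37.36−29.14)/(39.44−29.14) + 201 = 99·8.22/10.30 + 201 ≈ 280.01 → 280.
SO₂: 542.9 lies in 350.0–556.9, so I_lo=101, I_hi=150, C_lo=350.0, C_hi=556.9.
(150−101)/(556.9−350.0) × (542.9−350.0) + 101 = 49/206.9 × 192.9 + 101 ≈ 146.68 → 147.
Sub-indices: O₃→55, NO₂→65, PM2.5→167, CO→280, SO₂→147. Overall AQI = max = 280; dominant pollutant is CO.
AQI 280: Very Unhealthy.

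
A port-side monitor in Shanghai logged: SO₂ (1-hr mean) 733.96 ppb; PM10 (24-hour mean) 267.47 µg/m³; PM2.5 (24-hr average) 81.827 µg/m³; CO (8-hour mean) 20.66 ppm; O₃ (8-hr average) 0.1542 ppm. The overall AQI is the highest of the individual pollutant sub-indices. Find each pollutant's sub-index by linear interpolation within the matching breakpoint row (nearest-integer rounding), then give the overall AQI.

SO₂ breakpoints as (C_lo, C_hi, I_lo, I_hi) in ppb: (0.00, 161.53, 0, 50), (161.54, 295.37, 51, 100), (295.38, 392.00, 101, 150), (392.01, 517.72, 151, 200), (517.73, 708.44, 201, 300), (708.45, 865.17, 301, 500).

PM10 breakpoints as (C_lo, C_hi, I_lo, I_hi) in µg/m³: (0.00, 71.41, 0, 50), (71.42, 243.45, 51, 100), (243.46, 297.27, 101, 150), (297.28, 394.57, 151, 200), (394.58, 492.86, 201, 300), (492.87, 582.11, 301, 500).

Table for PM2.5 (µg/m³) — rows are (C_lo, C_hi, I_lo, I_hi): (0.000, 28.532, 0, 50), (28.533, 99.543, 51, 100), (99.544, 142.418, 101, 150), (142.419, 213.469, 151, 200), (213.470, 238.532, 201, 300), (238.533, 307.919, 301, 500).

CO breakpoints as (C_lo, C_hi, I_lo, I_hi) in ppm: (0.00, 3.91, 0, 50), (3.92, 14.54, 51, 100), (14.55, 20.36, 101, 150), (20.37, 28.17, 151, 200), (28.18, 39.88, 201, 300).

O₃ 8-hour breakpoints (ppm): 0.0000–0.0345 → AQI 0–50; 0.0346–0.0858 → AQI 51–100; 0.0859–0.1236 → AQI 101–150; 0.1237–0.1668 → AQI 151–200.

SO₂: row 708.45–865.17 (AQI 301–500). (500−301)·(733.96−708.45)/(865.17−708.45) + 301 = 199·25.51/156.72 + 301 ≈ 333.39 → 333.
PM10 267.47: bracket 243.46–297.27 → index 101–150; slope 49/53.81, offset 24.01.
AQI = 101 + 49/53.81·24.01 ≈ 122.86 ⇒ 123.
PM2.5: 81.827 lies in 28.533–99.543, so I_lo=51, I_hi=100, C_lo=28.533, C_hi=99.543.
(100−51)/(99.543−28.533) × (81.827−28.533) + 51 = 49/71.010 × 53.294 + 51 ≈ 87.78 → 88.
CO 20.66: bracket 20.37–28.17 → index 151–200; slope 49/7.80, offset 0.29.
AQI = 151 + 49/7.80·0.29 ≈ 152.82 ⇒ 153.
O₃: 0.1542 ∈ [0.1237, 0.1668] ↔ index [151, 200].
151 + (0.1542−0.1237)·(200−151)/(0.1668−0.1237) = 151 + 0.0305·49/0.0431 ≈ 185.68, so AQI = 186.
Sub-indices: SO₂→333, PM10→123, PM2.5→88, CO→153, O₃→186. Overall AQI = max = 333; dominant pollutant is SO₂.

333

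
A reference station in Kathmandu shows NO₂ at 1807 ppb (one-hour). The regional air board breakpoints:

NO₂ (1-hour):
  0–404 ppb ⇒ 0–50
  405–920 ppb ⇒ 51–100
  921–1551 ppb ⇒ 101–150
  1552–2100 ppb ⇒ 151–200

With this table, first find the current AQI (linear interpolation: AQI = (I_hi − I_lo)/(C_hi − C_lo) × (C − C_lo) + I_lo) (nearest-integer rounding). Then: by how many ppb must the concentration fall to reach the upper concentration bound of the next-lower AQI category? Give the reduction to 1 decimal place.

NO₂ 1807: bracket 1552–2100 → index 151–200; slope 49/548, offset 255.
AQI = 151 + 49/548·255 ≈ 173.80 ⇒ 174.
Current AQI 174 is in the Unhealthy range (151–200). The next-lower category tops out at AQI 150, whose upper concentration bound is 1551 ppb.
Reduction needed = 1807 − 1551 = 256.0 ppb.

256.0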